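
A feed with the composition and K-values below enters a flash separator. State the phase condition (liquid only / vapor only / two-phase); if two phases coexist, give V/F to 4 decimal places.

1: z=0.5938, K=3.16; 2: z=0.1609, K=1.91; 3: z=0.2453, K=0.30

two-phase, V/F = 0.9401

ΣzᵢKᵢ = 2.2573; Σzᵢ/Kᵢ = 1.0898.
Both exceed 1, so a two-phase solution exists.
Iterate (Newton) starting at ψ = 0.35:
  ψ = 0.3500: g = 0.61403, g' = -1.1860 → ψ = 0.8677
  ψ = 0.8677: g = 0.09065, g' = -1.1568 → ψ = 0.9461
  ψ = 0.9461: g = -0.00834, g' = -1.3914 → ψ = 0.9401
Converged at ψ = 0.9401.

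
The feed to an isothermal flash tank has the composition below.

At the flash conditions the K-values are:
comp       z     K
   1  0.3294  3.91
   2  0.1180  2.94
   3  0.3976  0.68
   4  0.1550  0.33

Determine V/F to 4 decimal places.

V/F = 0.7760

Material balance + equilibrium reduce to Σ zᵢ(Kᵢ−1)/(1+V/F(Kᵢ−1)) = 0.
Check two-phase: ΣzᵢKᵢ = 1.9564 > 1 and Σzᵢ/Kᵢ = 1.1788 > 1, so g(0) = 0.9564 > 0 and g(1) = -0.1788 < 0.
Newton iteration, V/F⁰ = 0.42:
  V/F = 0.4200: g = 0.26599, g' = -0.8888 → V/F = 0.7193
  V/F = 0.7193: g = 0.03975, g' = -0.6969 → V/F = 0.7763
  V/F = 0.7763: g = -0.00023, g' = -0.7076 → V/F = 0.7760
Converged at V/F = 0.7760.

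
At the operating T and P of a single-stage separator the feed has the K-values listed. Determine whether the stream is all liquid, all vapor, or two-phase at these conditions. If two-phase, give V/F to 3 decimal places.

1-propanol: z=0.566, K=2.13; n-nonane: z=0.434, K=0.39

ΣzᵢKᵢ = 1.375; Σzᵢ/Kᵢ = 1.379.
Both exceed 1, so a two-phase solution exists.
Rachford–Rice: g(ψ) = Σ zᵢ(Kᵢ−1)/(1+ψ(Kᵢ−1)) = 0.
Binary case is linear: z₁(K₁−1)(1+ψ(K₂−1)) + z₂(K₂−1)(1+ψ(K₁−1)) = 0
⇒ ψ = [z₁(K₁−1)+z₂(K₂−1)] / [−(K₁−1)(K₂−1)] = 0.3748/0.6893 = 0.544

two-phase, V/F = 0.544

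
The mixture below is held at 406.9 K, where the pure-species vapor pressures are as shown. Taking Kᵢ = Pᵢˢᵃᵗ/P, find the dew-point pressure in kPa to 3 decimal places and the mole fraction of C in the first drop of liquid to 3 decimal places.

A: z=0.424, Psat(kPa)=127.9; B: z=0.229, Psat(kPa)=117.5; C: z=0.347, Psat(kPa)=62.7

Pdew = 92.607 kPa, x_C = 0.513

At the dew point ψ → 1, so Σzᵢ/Kᵢ = 1 with Kᵢ = Pᵢˢᵃᵗ/P ⇒ 1/P = Σzᵢ/Pᵢˢᵃᵗ.
1/P = 0.424/127.9 + 0.229/117.5 + 0.347/62.7 = 0.010798 ⇒ P = 92.607 kPa
xᵢ = zᵢP/Pᵢˢᵃᵗ ⇒ x_C = 0.347·92.607/62.7 = 0.513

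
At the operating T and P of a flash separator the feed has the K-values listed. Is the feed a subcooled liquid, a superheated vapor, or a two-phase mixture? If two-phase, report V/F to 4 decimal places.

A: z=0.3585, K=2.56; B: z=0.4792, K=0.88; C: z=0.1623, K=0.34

two-phase, V/F = 0.7120

ΣzᵢKᵢ = 1.3946; Σzᵢ/Kᵢ = 1.1619.
Both exceed 1, so a two-phase solution exists.
Material balance + equilibrium reduce to Σ zᵢ(Kᵢ−1)/(1+ψ(Kᵢ−1)) = 0.
Iterate (Newton) starting at ψ = 0.59:
  ψ = 0.5900: g = 0.05390, g' = -0.4342 → ψ = 0.7142
  ψ = 0.7142: g = -0.00097, g' = -0.4564 → ψ = 0.7120
Converged at ψ = 0.7120.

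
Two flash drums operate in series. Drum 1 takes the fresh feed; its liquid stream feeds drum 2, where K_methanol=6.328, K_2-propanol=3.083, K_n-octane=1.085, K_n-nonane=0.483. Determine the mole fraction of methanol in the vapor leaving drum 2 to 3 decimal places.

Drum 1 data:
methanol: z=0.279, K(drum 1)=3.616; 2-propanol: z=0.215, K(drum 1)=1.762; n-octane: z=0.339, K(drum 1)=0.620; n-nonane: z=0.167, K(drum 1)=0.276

y_methanol (drum 2) = 0.131

Drum 1:
Iterate (Newton) starting at ψ₁ = 0.4:
  ψ₁ = 0.400: g = 0.1601, g' = -0.771 → ψ₁ = 0.608
  ψ₁ = 0.608: g = 0.0104, g' = -0.705 → ψ₁ = 0.622
Converged at ψ₁ = 0.622.
Drum-1 compositions:
  methanol: x = 0.106, y = 0.384
  2-propanol: x = 0.146, y = 0.257
  n-octane: x = 0.444, y = 0.275
  n-nonane: x = 0.304, y = 0.084
Drum-2 feed = drum-1 liquid: z₂ = (0.1062, 0.1458, 0.4440, 0.3040).
Drum 2:
Material balance + equilibrium reduce to Σ zᵢ(Kᵢ−1)/(1+ψ₂(Kᵢ−1)) = 0.
Feasibility: ΣzᵢKᵢ = 1.750, Σzᵢ/Kᵢ = 1.103 — both > 1, two phases present.
Newton iteration, ψ₂⁰ = 0.5:
  ψ₂ = 0.500: g = 0.1274, g' = -0.527 → ψ₂ = 0.742
  ψ₂ = 0.742: g = 0.0141, g' = -0.437 → ψ₂ = 0.774
Converged at ψ₂ = 0.774.
  methanol: x = 0.021, y = 0.131
  2-propanol: x = 0.056, y = 0.172
  n-octane: x = 0.417, y = 0.452
  n-nonane: x = 0.507, y = 0.245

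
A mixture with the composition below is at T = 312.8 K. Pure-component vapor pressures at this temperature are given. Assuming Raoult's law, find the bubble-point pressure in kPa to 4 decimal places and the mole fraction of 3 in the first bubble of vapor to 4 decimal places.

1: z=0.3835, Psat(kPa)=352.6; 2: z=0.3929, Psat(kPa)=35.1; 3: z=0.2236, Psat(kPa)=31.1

At the bubble point ψ → 0, so ΣzᵢKᵢ = 1 with Kᵢ = Pᵢˢᵃᵗ/P ⇒ P = ΣzᵢPᵢˢᵃᵗ.
P = 0.3835·352.6 + 0.3929·35.1 + 0.2236·31.1 = 155.9669 kPa
yᵢ = zᵢPᵢˢᵃᵗ/P ⇒ y_3 = 0.2236·31.1/155.9669 = 0.0446

Pbub = 155.9669 kPa, y_3 = 0.0446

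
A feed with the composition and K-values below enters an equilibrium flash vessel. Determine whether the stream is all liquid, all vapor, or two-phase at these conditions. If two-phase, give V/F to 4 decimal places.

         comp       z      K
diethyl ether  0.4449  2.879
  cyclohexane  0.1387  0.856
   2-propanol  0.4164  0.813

ΣzᵢKᵢ = 1.7381; Σzᵢ/Kᵢ = 0.8287.
Since Σzᵢ/Kᵢ < 1 the mixture is above its dew point — single vapor phase.

all vapor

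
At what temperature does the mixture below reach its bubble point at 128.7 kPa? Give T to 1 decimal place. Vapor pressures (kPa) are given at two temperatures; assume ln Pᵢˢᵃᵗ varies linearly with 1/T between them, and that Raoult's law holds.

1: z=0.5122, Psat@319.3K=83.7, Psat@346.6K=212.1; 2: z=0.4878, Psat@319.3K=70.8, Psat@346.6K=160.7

T = 334.5 K

Bubble-point temperature: ΣzᵢPᵢˢᵃᵗ(T) = P. Interpolate ln Pᵢˢᵃᵗ = aᵢ + bᵢ/T.
  T = 319.3 K: ΣzᵢPᵢˢᵃᵗ = 77.41 kPa
  T = 346.6 K: ΣzᵢPᵢˢᵃᵗ = 187.03 kPa
  T = 333.0 K: ΣzᵢPᵢˢᵃᵗ = 122.67 kPa
  T = 339.8 K: ΣzᵢPᵢˢᵃᵗ = 152.10 kPa
  T = 336.4 K: ΣzᵢPᵢˢᵃᵗ = 136.74 kPa
  T = 334.7 K: ΣzᵢPᵢˢᵃᵗ = 129.55 kPa
Interpolating between 333.0 K and 334.7 K gives T ≈ 334.5 K.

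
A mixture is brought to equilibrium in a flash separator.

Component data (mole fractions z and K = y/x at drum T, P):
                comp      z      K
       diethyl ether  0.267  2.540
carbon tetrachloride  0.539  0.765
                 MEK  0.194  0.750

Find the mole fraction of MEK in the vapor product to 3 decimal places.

Material balance + equilibrium reduce to Σ zᵢ(Kᵢ−1)/(1+V/F(Kᵢ−1)) = 0.
Check two-phase: ΣzᵢKᵢ = 1.236 > 1 and Σzᵢ/Kᵢ = 1.068 > 1, so g(0) = 0.236 > 0 and g(1) = -0.068 < 0.
Newton iteration, V/F⁰ = 0.5:
  V/F = 0.500: g = 0.0333, g' = -0.256 → V/F = 0.630
  V/F = 0.630: g = 0.0024, g' = -0.221 → V/F = 0.641
Converged at V/F = 0.641.
Compositions from xᵢ = zᵢ/(1+V/F(Kᵢ−1)), yᵢ = Kᵢxᵢ:
  diethyl ether: x = 0.134, y = 0.341
  carbon tetrachloride: x = 0.635, y = 0.485
  MEK: x = 0.231, y = 0.173

y_MEK = 0.173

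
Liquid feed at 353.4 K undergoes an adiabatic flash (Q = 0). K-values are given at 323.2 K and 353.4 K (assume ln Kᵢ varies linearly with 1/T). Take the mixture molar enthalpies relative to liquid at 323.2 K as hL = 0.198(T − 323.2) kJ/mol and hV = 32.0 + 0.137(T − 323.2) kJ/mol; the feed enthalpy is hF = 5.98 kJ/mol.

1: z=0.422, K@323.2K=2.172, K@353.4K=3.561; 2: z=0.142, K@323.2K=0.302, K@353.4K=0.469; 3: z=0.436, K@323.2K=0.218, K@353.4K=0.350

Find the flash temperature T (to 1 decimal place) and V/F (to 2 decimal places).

T = 328.6 K, V/F = 0.15

Adiabatic flash: solve Rachford–Rice at each trial T, then check hF = ψ·hV(T) + (1−ψ)·hL(T).
  T = 323.2 K: K = (2.172, 0.302, 0.218), RR gives ψ = 0.061, H_out = 1.953 kJ/mol
  T = 353.4 K: K = (3.561, 0.469, 0.350), RR gives ψ = 0.452, H_out = 19.622 kJ/mol
  T = 338.3 K: K = (2.812, 0.380, 0.279), RR gives ψ = 0.287, H_out = 11.900 kJ/mol
  T = 330.8 K: K = (2.481, 0.340, 0.248), RR gives ψ = 0.188, H_out = 7.424 kJ/mol
  T = 327.0 K: K = (2.323, 0.321, 0.232), RR gives ψ = 0.129, H_out = 4.843 kJ/mol
  T = 328.9 K: K = (2.401, 0.330, 0.240), RR gives ψ = 0.159, H_out = 6.167 kJ/mol
Linear interpolation between T = 327.0 (H_out = 4.843) and T = 328.9 (H_out = 6.167) on hF = 5.98 gives T ≈ 328.6 K, at which ψ = 0.15.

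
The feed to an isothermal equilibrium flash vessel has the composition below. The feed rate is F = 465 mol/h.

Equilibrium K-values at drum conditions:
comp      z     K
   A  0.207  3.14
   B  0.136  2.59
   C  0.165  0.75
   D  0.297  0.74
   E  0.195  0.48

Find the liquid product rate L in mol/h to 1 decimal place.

Iterate (Newton) starting at ψ = 0.5:
  ψ = 0.500: g = 0.0615, g' = -0.464 → ψ = 0.633
  ψ = 0.633: g = 0.0035, g' = -0.417 → ψ = 0.641
Converged at ψ = 0.641.
Then V = ψ·F = 0.6410·465 = 298.0 mol/h and L = F − V = 167.0 mol/h.

L = 167.0 mol/h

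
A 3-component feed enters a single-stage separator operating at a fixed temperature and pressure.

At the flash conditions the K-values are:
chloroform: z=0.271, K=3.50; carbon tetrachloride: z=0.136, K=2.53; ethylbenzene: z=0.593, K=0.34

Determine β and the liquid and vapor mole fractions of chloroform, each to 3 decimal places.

Newton–Raphson from β = 0.5:
  β = 0.500: g = -0.1651, g' = -1.012 → β = 0.337
  β = 0.337: g = 0.0018, g' = -1.065 → β = 0.339
Converged at β = 0.339.
Compositions from xᵢ = zᵢ/(1+β(Kᵢ−1)), yᵢ = Kᵢxᵢ:
  chloroform: x = 0.147, y = 0.514
  carbon tetrachloride: x = 0.090, y = 0.227
  ethylbenzene: x = 0.764, y = 0.260

β = 0.339, x_chloroform = 0.147, y_chloroform = 0.514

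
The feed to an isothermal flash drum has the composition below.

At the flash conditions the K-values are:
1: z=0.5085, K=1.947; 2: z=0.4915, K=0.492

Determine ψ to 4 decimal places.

Material balance + equilibrium reduce to Σ zᵢ(Kᵢ−1)/(1+ψ(Kᵢ−1)) = 0.
Check two-phase: ΣzᵢKᵢ = 1.2319 > 1 and Σzᵢ/Kᵢ = 1.2602 > 1, so g(0) = 0.2319 > 0 and g(1) = -0.2602 < 0.
Newton–Raphson from ψ = 0.5:
  ψ = 0.5000: g = -0.00789, g' = -0.4379 → ψ = 0.4820
Converged at ψ = 0.4820.

ψ = 0.4820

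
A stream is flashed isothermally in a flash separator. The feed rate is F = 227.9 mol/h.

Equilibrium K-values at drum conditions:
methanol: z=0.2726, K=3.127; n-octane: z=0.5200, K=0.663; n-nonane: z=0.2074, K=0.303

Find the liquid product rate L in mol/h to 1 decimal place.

L = 167.2 mol/h

Rachford–Rice: g(ψ) = Σ zᵢ(Kᵢ−1)/(1+ψ(Kᵢ−1)) = 0.
g(0) = ΣzᵢKᵢ − 1 = 0.2600 and g(1) = 1 − Σzᵢ/Kᵢ = -0.5560, so a root lies in (0, 1).
Newton–Raphson from ψ = 0.5:
  ψ = 0.5000: g = -0.15165, g' = -0.6124 → ψ = 0.2524
  ψ = 0.2524: g = 0.01034, g' = -0.7411 → ψ = 0.2663
  ψ = 0.2663: g = 0.00011, g' = -0.7258 → ψ = 0.2665
Converged at ψ = 0.2665.
Then V = ψ·F = 0.2665·227.9 = 60.7 mol/h and L = F − V = 167.2 mol/h.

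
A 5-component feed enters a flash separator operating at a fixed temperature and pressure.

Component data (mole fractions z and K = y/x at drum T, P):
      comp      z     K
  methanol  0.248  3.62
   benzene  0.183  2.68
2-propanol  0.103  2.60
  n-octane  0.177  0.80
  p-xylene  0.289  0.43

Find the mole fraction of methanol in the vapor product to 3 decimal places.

Material balance + equilibrium reduce to Σ zᵢ(Kᵢ−1)/(1+β(Kᵢ−1)) = 0.
g(0) = ΣzᵢKᵢ − 1 = 0.922 and g(1) = 1 − Σzᵢ/Kᵢ = -0.070, so a root lies in (0, 1).
Newton–Raphson from β = 0.51:
  β = 0.510: g = 0.2628, g' = -0.737 → β = 0.867
  β = 0.867: g = 0.0246, g' = -0.668 → β = 0.903
Converged at β = 0.903.
Compositions from xᵢ = zᵢ/(1+β(Kᵢ−1)), yᵢ = Kᵢxᵢ:
  methanol: x = 0.074, y = 0.267
  benzene: x = 0.073, y = 0.195
  2-propanol: x = 0.042, y = 0.110
  n-octane: x = 0.216, y = 0.173
  p-xylene: x = 0.595, y = 0.256

y_methanol = 0.267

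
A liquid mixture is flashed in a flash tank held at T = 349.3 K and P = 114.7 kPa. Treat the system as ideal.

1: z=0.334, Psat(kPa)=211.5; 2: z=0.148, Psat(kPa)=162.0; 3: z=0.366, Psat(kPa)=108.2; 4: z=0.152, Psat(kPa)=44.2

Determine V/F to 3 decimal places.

V/F = 0.826

Raoult's law: Kᵢ = Pᵢˢᵃᵗ/P = Pᵢˢᵃᵗ/114.7.
  K_1 = 211.5/114.7 = 1.84394, K_2 = 162.0/114.7 = 1.41238, K_3 = 108.2/114.7 = 0.94333, K_4 = 44.2/114.7 = 0.38535
Material balance + equilibrium reduce to Σ zᵢ(Kᵢ−1)/(1+V/F(Kᵢ−1)) = 0.
Check two-phase: ΣzᵢKᵢ = 1.229 > 1 and Σzᵢ/Kᵢ = 1.068 > 1, so g(0) = 0.229 > 0 and g(1) = -0.068 < 0.
Iterate (Newton) starting at V/F = 0.69:
  V/F = 0.690: g = 0.0418, g' = -0.285 → V/F = 0.837
  V/F = 0.837: g = -0.0036, g' = -0.340 → V/F = 0.826
Converged at V/F = 0.826.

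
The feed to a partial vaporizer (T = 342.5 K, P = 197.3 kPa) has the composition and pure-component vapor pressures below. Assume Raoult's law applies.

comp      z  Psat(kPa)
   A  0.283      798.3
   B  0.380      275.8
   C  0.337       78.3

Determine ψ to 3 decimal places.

ψ = 0.761

Raoult's law: Kᵢ = Pᵢˢᵃᵗ/P = Pᵢˢᵃᵗ/197.3.
  K_A = 798.3/197.3 = 4.04612, K_B = 275.8/197.3 = 1.39787, K_C = 78.3/197.3 = 0.39686
Let ψ = V/F and solve Σ zᵢ(Kᵢ−1)/(1+ψ(Kᵢ−1)) = 0.
g(0) = ΣzᵢKᵢ − 1 = 0.810 and g(1) = 1 − Σzᵢ/Kᵢ = -0.191, so a root lies in (0, 1).
Newton iteration, ψ⁰ = 0.5:
  ψ = 0.500: g = 0.1768, g' = -0.706 → ψ = 0.750
  ψ = 0.750: g = 0.0074, g' = -0.688 → ψ = 0.761
Converged at ψ = 0.761.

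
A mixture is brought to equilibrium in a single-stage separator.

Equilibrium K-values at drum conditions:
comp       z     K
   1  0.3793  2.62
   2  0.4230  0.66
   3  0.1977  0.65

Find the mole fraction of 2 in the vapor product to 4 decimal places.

Rachford–Rice: g(ψ) = Σ zᵢ(Kᵢ−1)/(1+ψ(Kᵢ−1)) = 0.
Feasibility: ΣzᵢKᵢ = 1.4015, Σzᵢ/Kᵢ = 1.0898 — both > 1, two phases present.
Iterate (Newton) starting at ψ = 0.5:
  ψ = 0.5000: g = 0.08233, g' = -0.4104 → ψ = 0.7006
  ψ = 0.7006: g = 0.00734, g' = -0.3452 → ψ = 0.7219
  ψ = 0.7219: g = 0.00005, g' = -0.3407 → ψ = 0.7220
Converged at ψ = 0.7220.
Compositions from xᵢ = zᵢ/(1+ψ(Kᵢ−1)), yᵢ = Kᵢxᵢ:
  1: x = 0.1748, y = 0.4580
  2: x = 0.5606, y = 0.3700
  3: x = 0.2646, y = 0.1720

y_2 = 0.3700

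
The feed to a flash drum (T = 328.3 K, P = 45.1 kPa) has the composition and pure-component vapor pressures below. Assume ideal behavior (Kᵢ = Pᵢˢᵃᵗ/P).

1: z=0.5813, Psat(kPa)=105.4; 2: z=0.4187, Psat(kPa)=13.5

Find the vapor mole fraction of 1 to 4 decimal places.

Raoult's law: Kᵢ = Pᵢˢᵃᵗ/P = Pᵢˢᵃᵗ/45.1.
  K_1 = 105.4/45.1 = 2.337029, K_2 = 13.5/45.1 = 0.299335
Material balance + equilibrium reduce to Σ zᵢ(Kᵢ−1)/(1+V/F(Kᵢ−1)) = 0.
Check two-phase: ΣzᵢKᵢ = 1.4838 > 1 and Σzᵢ/Kᵢ = 1.6475 > 1, so g(0) = 0.4838 > 0 and g(1) = -0.6475 < 0.
Binary case is linear: z₁(K₁−1)(1+V/F(K₂−1)) + z₂(K₂−1)(1+V/F(K₁−1)) = 0
⇒ V/F = [z₁(K₁−1)+z₂(K₂−1)] / [−(K₁−1)(K₂−1)] = 0.48385/0.93681 = 0.5165
Compositions from xᵢ = zᵢ/(1+V/F(Kᵢ−1)), yᵢ = Kᵢxᵢ:
  1: x = 0.3439, y = 0.8036
  2: x = 0.6561, y = 0.1964

y_1 = 0.8036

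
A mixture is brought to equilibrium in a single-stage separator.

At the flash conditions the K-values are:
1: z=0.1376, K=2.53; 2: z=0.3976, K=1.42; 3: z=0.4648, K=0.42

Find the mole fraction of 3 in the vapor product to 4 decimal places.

Rachford–Rice: g(V/F) = Σ zᵢ(Kᵢ−1)/(1+V/F(Kᵢ−1)) = 0.
Check two-phase: ΣzᵢKᵢ = 1.1079 > 1 and Σzᵢ/Kᵢ = 1.4411 > 1, so g(0) = 0.1079 > 0 and g(1) = -0.4411 < 0.
Newton iteration, V/F⁰ = 0.33:
  V/F = 0.3300: g = -0.04684, g' = -0.4355 → V/F = 0.2224
  V/F = 0.2224: g = 0.00028, g' = -0.4441 → V/F = 0.2231
Converged at V/F = 0.2231.
Compositions from xᵢ = zᵢ/(1+V/F(Kᵢ−1)), yᵢ = Kᵢxᵢ:
  1: x = 0.1026, y = 0.2595
  2: x = 0.3635, y = 0.5162
  3: x = 0.5339, y = 0.2242

y_3 = 0.2242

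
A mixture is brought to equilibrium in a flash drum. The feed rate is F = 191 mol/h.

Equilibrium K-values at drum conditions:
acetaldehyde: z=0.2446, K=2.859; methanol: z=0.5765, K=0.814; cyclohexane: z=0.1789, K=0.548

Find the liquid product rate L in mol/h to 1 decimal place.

L = 87.4 mol/h

Rachford–Rice: g(V/F) = Σ zᵢ(Kᵢ−1)/(1+V/F(Kᵢ−1)) = 0.
Check two-phase: ΣzᵢKᵢ = 1.2666 > 1 and Σzᵢ/Kᵢ = 1.1202 > 1, so g(0) = 0.2666 > 0 and g(1) = -0.1202 < 0.
Iterate (Newton) starting at V/F = 0.43:
  V/F = 0.4300: g = 0.03578, g' = -0.3410 → V/F = 0.5350
  V/F = 0.5350: g = 0.00226, g' = -0.3007 → V/F = 0.5425
Converged at V/F = 0.5425.
Then V = V/F·F = 0.5425·191 = 103.6 mol/h and L = F − V = 87.4 mol/h.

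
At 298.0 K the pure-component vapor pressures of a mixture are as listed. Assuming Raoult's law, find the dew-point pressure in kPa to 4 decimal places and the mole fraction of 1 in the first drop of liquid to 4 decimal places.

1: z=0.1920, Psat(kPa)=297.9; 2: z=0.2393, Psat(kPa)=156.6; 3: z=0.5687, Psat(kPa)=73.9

At the dew point ψ → 1, so Σzᵢ/Kᵢ = 1 with Kᵢ = Pᵢˢᵃᵗ/P ⇒ 1/P = Σzᵢ/Pᵢˢᵃᵗ.
1/P = 0.1920/297.9 + 0.2393/156.6 + 0.5687/73.9 = 0.0098681 ⇒ P = 101.3362 kPa
xᵢ = zᵢP/Pᵢˢᵃᵗ ⇒ x_1 = 0.1920·101.3362/297.9 = 0.0653

Pdew = 101.3362 kPa, x_1 = 0.0653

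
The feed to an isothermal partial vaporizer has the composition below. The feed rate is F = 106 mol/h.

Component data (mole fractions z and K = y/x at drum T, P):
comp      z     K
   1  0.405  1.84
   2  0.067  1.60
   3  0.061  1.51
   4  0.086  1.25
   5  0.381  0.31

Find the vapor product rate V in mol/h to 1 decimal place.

Iterate (Newton) starting at ψ = 0.52:
  ψ = 0.520: g = -0.0990, g' = -0.608 → ψ = 0.357
  ψ = 0.357: g = -0.0080, g' = -0.521 → ψ = 0.342
Converged at ψ = 0.342.
Then V = ψ·F = 0.3417·106 = 36.2 mol/h and L = F − V = 69.8 mol/h.

V = 36.2 mol/h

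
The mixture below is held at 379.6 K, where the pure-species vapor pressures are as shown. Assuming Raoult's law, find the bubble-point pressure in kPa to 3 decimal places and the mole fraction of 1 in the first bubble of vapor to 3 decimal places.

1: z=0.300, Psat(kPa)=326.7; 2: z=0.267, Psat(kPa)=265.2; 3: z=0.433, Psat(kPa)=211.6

Pbub = 260.441 kPa, y_1 = 0.376

At the bubble point ψ → 0, so ΣzᵢKᵢ = 1 with Kᵢ = Pᵢˢᵃᵗ/P ⇒ P = ΣzᵢPᵢˢᵃᵗ.
P = 0.300·326.7 + 0.267·265.2 + 0.433·211.6 = 260.441 kPa
yᵢ = zᵢPᵢˢᵃᵗ/P ⇒ y_1 = 0.300·326.7/260.441 = 0.376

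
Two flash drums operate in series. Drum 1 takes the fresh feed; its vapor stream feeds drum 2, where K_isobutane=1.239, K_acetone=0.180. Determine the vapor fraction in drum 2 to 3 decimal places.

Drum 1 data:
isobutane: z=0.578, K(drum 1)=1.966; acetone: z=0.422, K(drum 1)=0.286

Drum 1:
Binary case is linear: z₁(K₁−1)(1+ψ₁(K₂−1)) + z₂(K₂−1)(1+ψ₁(K₁−1)) = 0
⇒ ψ₁ = [z₁(K₁−1)+z₂(K₂−1)] / [−(K₁−1)(K₂−1)] = 0.2570/0.6897 = 0.373
Drum-1 compositions:
  isobutane: x = 0.425, y = 0.836
  acetone: x = 0.575, y = 0.164
Drum-2 feed = drum-1 vapor: z₂ = (0.8355, 0.1645).
Drum 2:
Rachford–Rice: g(ψ₂) = Σ zᵢ(Kᵢ−1)/(1+ψ₂(Kᵢ−1)) = 0.
Feasibility: ΣzᵢKᵢ = 1.065, Σzᵢ/Kᵢ = 1.588 — both > 1, two phases present.
Binary case is linear: z₁(K₁−1)(1+ψ₂(K₂−1)) + z₂(K₂−1)(1+ψ₂(K₁−1)) = 0
⇒ ψ₂ = [z₁(K₁−1)+z₂(K₂−1)] / [−(K₁−1)(K₂−1)] = 0.0648/0.1960 = 0.331
  isobutane: x = 0.774, y = 0.959
  acetone: x = 0.226, y = 0.041

V/F (drum 2) = 0.331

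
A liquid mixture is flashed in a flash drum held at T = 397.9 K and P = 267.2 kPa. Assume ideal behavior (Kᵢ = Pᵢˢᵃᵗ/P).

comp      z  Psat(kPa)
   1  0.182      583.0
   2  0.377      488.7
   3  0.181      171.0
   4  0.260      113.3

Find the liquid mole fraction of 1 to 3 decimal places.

x_1 = 0.103

Raoult's law: Kᵢ = Pᵢˢᵃᵗ/P = Pᵢˢᵃᵗ/267.2.
  K_1 = 583.0/267.2 = 2.18189, K_2 = 488.7/267.2 = 1.82897, K_3 = 171.0/267.2 = 0.63997, K_4 = 113.3/267.2 = 0.42403
Material balance + equilibrium reduce to Σ zᵢ(Kᵢ−1)/(1+V/F(Kᵢ−1)) = 0.
Check two-phase: ΣzᵢKᵢ = 1.313 > 1 and Σzᵢ/Kᵢ = 1.186 > 1, so g(0) = 0.313 > 0 and g(1) = -0.186 < 0.
Newton iteration, V/F⁰ = 0.5:
  V/F = 0.500: g = 0.0664, g' = -0.435 → V/F = 0.653
  V/F = 0.653: g = -0.0009, g' = -0.452 → V/F = 0.651
Converged at V/F = 0.651.
Compositions from xᵢ = zᵢ/(1+V/F(Kᵢ−1)), yᵢ = Kᵢxᵢ:
  1: x = 0.103, y = 0.224
  2: x = 0.245, y = 0.448
  3: x = 0.236, y = 0.151
  4: x = 0.416, y = 0.176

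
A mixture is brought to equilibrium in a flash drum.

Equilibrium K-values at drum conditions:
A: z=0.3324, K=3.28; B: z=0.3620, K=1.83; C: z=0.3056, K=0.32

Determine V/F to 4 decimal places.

V/F = 0.7931

Material balance + equilibrium reduce to Σ zᵢ(Kᵢ−1)/(1+V/F(Kᵢ−1)) = 0.
Check two-phase: ΣzᵢKᵢ = 1.8505 > 1 and Σzᵢ/Kᵢ = 1.2542 > 1, so g(0) = 0.8505 > 0 and g(1) = -0.2542 < 0.
Iterate (Newton) starting at V/F = 0.55:
  V/F = 0.5500: g = 0.21056, g' = -0.8183 → V/F = 0.8073
  V/F = 0.8073: g = -0.01406, g' = -0.9982 → V/F = 0.7932
  V/F = 0.7932: g = -0.00016, g' = -0.9758 → V/F = 0.7931
Converged at V/F = 0.7931.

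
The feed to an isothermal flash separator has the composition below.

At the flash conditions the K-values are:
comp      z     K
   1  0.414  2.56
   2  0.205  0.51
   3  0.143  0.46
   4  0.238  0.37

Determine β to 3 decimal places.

β = 0.363

Let β = V/F and solve Σ zᵢ(Kᵢ−1)/(1+β(Kᵢ−1)) = 0.
Check two-phase: ΣzᵢKᵢ = 1.318 > 1 and Σzᵢ/Kᵢ = 1.518 > 1, so g(0) = 0.318 > 0 and g(1) = -0.518 < 0.
Iterate (Newton) starting at β = 0.47:
  β = 0.470: g = -0.0744, g' = -0.684 → β = 0.361
  β = 0.361: g = 0.0009, g' = -0.707 → β = 0.363
Converged at β = 0.363.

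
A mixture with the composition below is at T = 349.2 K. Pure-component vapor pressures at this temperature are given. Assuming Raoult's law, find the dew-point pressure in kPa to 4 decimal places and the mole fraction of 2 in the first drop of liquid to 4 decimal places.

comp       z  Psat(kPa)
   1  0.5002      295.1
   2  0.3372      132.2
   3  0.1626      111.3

Pdew = 175.2352 kPa, x_2 = 0.4470

At the dew point ψ → 1, so Σzᵢ/Kᵢ = 1 with Kᵢ = Pᵢˢᵃᵗ/P ⇒ 1/P = Σzᵢ/Pᵢˢᵃᵗ.
1/P = 0.5002/295.1 + 0.3372/132.2 + 0.1626/111.3 = 0.0057066 ⇒ P = 175.2352 kPa
xᵢ = zᵢP/Pᵢˢᵃᵗ ⇒ x_2 = 0.3372·175.2352/132.2 = 0.4470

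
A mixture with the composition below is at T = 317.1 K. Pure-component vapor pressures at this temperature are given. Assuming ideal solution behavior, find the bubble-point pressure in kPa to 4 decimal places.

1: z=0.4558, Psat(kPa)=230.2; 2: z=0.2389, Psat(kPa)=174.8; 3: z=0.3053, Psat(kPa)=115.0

At the bubble point ψ → 0, so ΣzᵢKᵢ = 1 with Kᵢ = Pᵢˢᵃᵗ/P ⇒ P = ΣzᵢPᵢˢᵃᵗ.
P = 0.4558·230.2 + 0.2389·174.8 + 0.3053·115.0 = 181.7944 kPa

Pbub = 181.7944 kPa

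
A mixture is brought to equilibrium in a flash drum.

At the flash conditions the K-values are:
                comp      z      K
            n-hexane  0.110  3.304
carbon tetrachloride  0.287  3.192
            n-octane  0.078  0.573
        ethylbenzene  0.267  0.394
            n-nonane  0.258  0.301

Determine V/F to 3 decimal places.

Rachford–Rice: g(V/F) = Σ zᵢ(Kᵢ−1)/(1+V/F(Kᵢ−1)) = 0.
Check two-phase: ΣzᵢKᵢ = 1.507 > 1 and Σzᵢ/Kᵢ = 1.794 > 1, so g(0) = 0.507 > 0 and g(1) = -0.794 < 0.
Iterate (Newton) starting at V/F = 0.42:
  V/F = 0.420: g = -0.0566, g' = -0.975 → V/F = 0.362
  V/F = 0.362: g = 0.0009, g' = -1.009 → V/F = 0.363
Converged at V/F = 0.363.

V/F = 0.363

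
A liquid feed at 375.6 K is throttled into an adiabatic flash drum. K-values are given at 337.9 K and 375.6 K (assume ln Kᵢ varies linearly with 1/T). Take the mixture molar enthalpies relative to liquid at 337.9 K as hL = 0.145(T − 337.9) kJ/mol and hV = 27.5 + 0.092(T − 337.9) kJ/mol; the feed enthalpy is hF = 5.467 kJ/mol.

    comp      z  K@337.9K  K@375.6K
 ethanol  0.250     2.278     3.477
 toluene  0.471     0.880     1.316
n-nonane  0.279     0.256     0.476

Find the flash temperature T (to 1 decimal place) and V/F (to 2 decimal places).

Adiabatic flash: solve Rachford–Rice at each trial T, then check hF = ψ·hV(T) + (1−ψ)·hL(T).
  T = 337.9 K: K = (2.278, 0.880, 0.256), RR gives ψ = 0.104, H_out = 2.849 kJ/mol
  T = 375.6 K: K = (3.477, 1.316, 0.476), RR gives ψ = 0.967, H_out = 30.128 kJ/mol
  T = 356.8 K: K = (2.848, 1.088, 0.355), RR gives ψ = 0.529, H_out = 16.770 kJ/mol
  T = 347.4 K: K = (2.556, 0.982, 0.303), RR gives ψ = 0.322, H_out = 10.068 kJ/mol
  T = 342.6 K: K = (2.414, 0.930, 0.279), RR gives ψ = 0.213, H_out = 6.498 kJ/mol
  T = 340.2 K: K = (2.344, 0.904, 0.267), RR gives ψ = 0.158, H_out = 4.658 kJ/mol
  T = 341.4 K: K = (2.379, 0.917, 0.273), RR gives ψ = 0.186, H_out = 5.583 kJ/mol
Linear interpolation between T = 340.2 (H_out = 4.658) and T = 341.4 (H_out = 5.583) on hF = 5.467 gives T ≈ 341.2 K, at which ψ = 0.18.

T = 341.2 K, V/F = 0.18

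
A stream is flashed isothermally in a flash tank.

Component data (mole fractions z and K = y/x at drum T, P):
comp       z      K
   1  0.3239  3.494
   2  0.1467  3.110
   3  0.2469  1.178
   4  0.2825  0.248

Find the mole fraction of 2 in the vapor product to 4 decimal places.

y_2 = 0.1828

Material balance + equilibrium reduce to Σ zᵢ(Kᵢ−1)/(1+β(Kᵢ−1)) = 0.
Check two-phase: ΣzᵢKᵢ = 1.9489 > 1 and Σzᵢ/Kᵢ = 1.4886 > 1, so g(0) = 0.9489 > 0 and g(1) = -0.4886 < 0.
Iterate (Newton) starting at β = 0.5:
  β = 0.5000: g = 0.21004, g' = -0.9706 → β = 0.7164
  β = 0.7164: g = -0.00847, g' = -1.1200 → β = 0.7088
Converged at β = 0.7088.
Compositions from xᵢ = zᵢ/(1+β(Kᵢ−1)), yᵢ = Kᵢxᵢ:
  1: x = 0.1170, y = 0.4089
  2: x = 0.0588, y = 0.1828
  3: x = 0.2192, y = 0.2583
  4: x = 0.6050, y = 0.1500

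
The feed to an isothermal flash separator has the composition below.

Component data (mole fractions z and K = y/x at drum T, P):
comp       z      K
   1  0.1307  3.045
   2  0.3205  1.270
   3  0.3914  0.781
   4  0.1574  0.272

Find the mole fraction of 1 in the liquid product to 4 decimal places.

Rachford–Rice: g(ψ) = Σ zᵢ(Kᵢ−1)/(1+ψ(Kᵢ−1)) = 0.
Check two-phase: ΣzᵢKᵢ = 1.1535 > 1 and Σzᵢ/Kᵢ = 1.3751 > 1, so g(0) = 0.1535 > 0 and g(1) = -0.3751 < 0.
Newton–Raphson from ψ = 0.3:
  ψ = 0.3000: g = 0.00735, g' = -0.3880 → ψ = 0.3190
  ψ = 0.3190: g = 0.00005, g' = -0.3832 → ψ = 0.3191
Converged at ψ = 0.3191.
Compositions from xᵢ = zᵢ/(1+ψ(Kᵢ−1)), yᵢ = Kᵢxᵢ:
  1: x = 0.0791, y = 0.2408
  2: x = 0.2951, y = 0.3748
  3: x = 0.4208, y = 0.3286
  4: x = 0.2050, y = 0.0558

x_1 = 0.0791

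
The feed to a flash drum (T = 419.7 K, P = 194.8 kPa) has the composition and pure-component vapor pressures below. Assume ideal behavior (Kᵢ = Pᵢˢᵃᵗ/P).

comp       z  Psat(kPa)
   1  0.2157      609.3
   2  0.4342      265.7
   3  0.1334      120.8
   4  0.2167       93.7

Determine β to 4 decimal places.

β = 0.8707

Raoult's law: Kᵢ = Pᵢˢᵃᵗ/P = Pᵢˢᵃᵗ/194.8.
  K_1 = 609.3/194.8 = 3.127823, K_2 = 265.7/194.8 = 1.363963, K_3 = 120.8/194.8 = 0.620123, K_4 = 93.7/194.8 = 0.481006
Rachford–Rice: g(β) = Σ zᵢ(Kᵢ−1)/(1+β(Kᵢ−1)) = 0.
Check two-phase: ΣzᵢKᵢ = 1.4539 > 1 and Σzᵢ/Kᵢ = 1.0529 > 1, so g(0) = 0.4539 > 0 and g(1) = -0.0529 < 0.
Iterate (Newton) starting at β = 0.67:
  β = 0.6700: g = 0.07587, g' = -0.3750 → β = 0.8723
  β = 0.8723: g = -0.00065, g' = -0.3908 → β = 0.8707
Converged at β = 0.8707.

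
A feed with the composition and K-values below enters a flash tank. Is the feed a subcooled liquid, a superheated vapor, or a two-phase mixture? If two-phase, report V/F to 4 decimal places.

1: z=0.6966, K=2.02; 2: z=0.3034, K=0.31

two-phase, V/F = 0.7121

ΣzᵢKᵢ = 1.5012; Σzᵢ/Kᵢ = 1.3236.
Both exceed 1, so a two-phase solution exists.
Rachford–Rice: g(ψ) = Σ zᵢ(Kᵢ−1)/(1+ψ(Kᵢ−1)) = 0.
Binary case is linear: z₁(K₁−1)(1+ψ(K₂−1)) + z₂(K₂−1)(1+ψ(K₁−1)) = 0
⇒ ψ = [z₁(K₁−1)+z₂(K₂−1)] / [−(K₁−1)(K₂−1)] = 0.50119/0.70380 = 0.7121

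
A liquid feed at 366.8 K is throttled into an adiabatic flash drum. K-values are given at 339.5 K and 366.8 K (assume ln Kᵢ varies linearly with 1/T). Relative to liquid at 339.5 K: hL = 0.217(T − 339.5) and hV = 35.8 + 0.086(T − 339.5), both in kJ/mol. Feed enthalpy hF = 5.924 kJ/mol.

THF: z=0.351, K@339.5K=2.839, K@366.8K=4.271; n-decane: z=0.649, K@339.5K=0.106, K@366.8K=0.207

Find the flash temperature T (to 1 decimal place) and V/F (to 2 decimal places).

T = 348.2 K, V/F = 0.12

Adiabatic flash: solve Rachford–Rice at each trial T, then check hF = ψ·hV(T) + (1−ψ)·hL(T).
  T = 339.5 K: K = (2.839, 0.106), RR gives ψ = 0.040, H_out = 1.422 kJ/mol
  T = 366.8 K: K = (4.271, 0.207), RR gives ψ = 0.244, H_out = 13.794 kJ/mol
  T = 353.1 K: K = (3.507, 0.150), RR gives ψ = 0.154, H_out = 8.191 kJ/mol
  T = 346.3 K: K = (3.162, 0.126), RR gives ψ = 0.102, H_out = 5.023 kJ/mol
  T = 349.7 K: K = (3.332, 0.138), RR gives ψ = 0.129, H_out = 6.651 kJ/mol
  T = 348.0 K: K = (3.246, 0.132), RR gives ψ = 0.115, H_out = 5.849 kJ/mol
Linear interpolation between T = 348.0 (H_out = 5.849) and T = 349.7 (H_out = 6.651) on hF = 5.924 gives T ≈ 348.2 K, at which ψ = 0.12.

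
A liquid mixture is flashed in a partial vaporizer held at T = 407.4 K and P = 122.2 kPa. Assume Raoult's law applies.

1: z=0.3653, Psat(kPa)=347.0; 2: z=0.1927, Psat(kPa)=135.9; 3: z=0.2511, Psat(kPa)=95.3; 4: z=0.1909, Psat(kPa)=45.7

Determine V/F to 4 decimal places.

Raoult's law: Kᵢ = Pᵢˢᵃᵗ/P = Pᵢˢᵃᵗ/122.2.
  K_1 = 347.0/122.2 = 2.839607, K_2 = 135.9/122.2 = 1.112111, K_3 = 95.3/122.2 = 0.779869, K_4 = 45.7/122.2 = 0.373977
Rachford–Rice: g(V/F) = Σ zᵢ(Kᵢ−1)/(1+V/F(Kᵢ−1)) = 0.
Feasibility: ΣzᵢKᵢ = 1.5188, Σzᵢ/Kᵢ = 1.1344 — both > 1, two phases present.
Iterate (Newton) starting at V/F = 0.5:
  V/F = 0.5000: g = 0.13443, g' = -0.5115 → V/F = 0.7628
  V/F = 0.7628: g = 0.00435, g' = -0.5078 → V/F = 0.7714
Converged at V/F = 0.7714.

V/F = 0.7714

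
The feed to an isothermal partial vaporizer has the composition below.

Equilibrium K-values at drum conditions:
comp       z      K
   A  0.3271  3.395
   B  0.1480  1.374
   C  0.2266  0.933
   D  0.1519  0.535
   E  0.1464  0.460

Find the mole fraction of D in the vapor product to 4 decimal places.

y_D = 0.1393

Let β = V/F and solve Σ zᵢ(Kᵢ−1)/(1+β(Kᵢ−1)) = 0.
Check two-phase: ΣzᵢKᵢ = 1.6739 > 1 and Σzᵢ/Kᵢ = 1.0491 > 1, so g(0) = 0.6739 > 0 and g(1) = -0.0491 < 0.
Newton–Raphson from β = 0.39:
  β = 0.3900: g = 0.25135, g' = -0.6360 → β = 0.7852
  β = 0.7852: g = 0.05020, g' = -0.4498 → β = 0.8969
  β = 0.8969: g = -0.00030, g' = -0.4593 → β = 0.8962
Converged at β = 0.8962.
Compositions from xᵢ = zᵢ/(1+β(Kᵢ−1)), yᵢ = Kᵢxᵢ:
  A: x = 0.1040, y = 0.3529
  B: x = 0.1108, y = 0.1523
  C: x = 0.2411, y = 0.2249
  D: x = 0.2604, y = 0.1393
  E: x = 0.2837, y = 0.1305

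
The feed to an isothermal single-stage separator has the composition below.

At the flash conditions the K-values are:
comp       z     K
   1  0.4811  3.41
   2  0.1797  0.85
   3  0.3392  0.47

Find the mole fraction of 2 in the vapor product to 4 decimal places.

y_2 = 0.1761

Rachford–Rice: g(V/F) = Σ zᵢ(Kᵢ−1)/(1+V/F(Kᵢ−1)) = 0.
Check two-phase: ΣzᵢKᵢ = 1.9527 > 1 and Σzᵢ/Kᵢ = 1.0742 > 1, so g(0) = 0.9527 > 0 and g(1) = -0.0742 < 0.
Newton iteration, V/F⁰ = 0.63:
  V/F = 0.6300: g = 0.16075, g' = -0.6603 → V/F = 0.8735
  V/F = 0.8735: g = 0.00766, g' = -0.6255 → V/F = 0.8857
Converged at V/F = 0.8857.
Compositions from xᵢ = zᵢ/(1+V/F(Kᵢ−1)), yᵢ = Kᵢxᵢ:
  1: x = 0.1535, y = 0.5234
  2: x = 0.2072, y = 0.1761
  3: x = 0.6393, y = 0.3005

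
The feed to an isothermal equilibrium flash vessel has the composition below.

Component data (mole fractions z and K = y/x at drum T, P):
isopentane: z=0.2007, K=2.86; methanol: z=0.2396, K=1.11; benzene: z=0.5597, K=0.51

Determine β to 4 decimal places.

Newton–Raphson from β = 0.66:
  β = 0.6600: g = -0.21319, g' = -0.4360 → β = 0.1710
  β = 0.1710: g = 0.00974, g' = -0.5625 → β = 0.1883
  β = 0.1883: g = 0.00014, g' = -0.5467 → β = 0.1886
Converged at β = 0.1886.

β = 0.1886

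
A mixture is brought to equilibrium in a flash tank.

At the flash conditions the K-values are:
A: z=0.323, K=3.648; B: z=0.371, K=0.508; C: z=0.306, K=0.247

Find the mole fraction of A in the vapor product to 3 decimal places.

Material balance + equilibrium reduce to Σ zᵢ(Kᵢ−1)/(1+V/F(Kᵢ−1)) = 0.
Check two-phase: ΣzᵢKᵢ = 1.442 > 1 and Σzᵢ/Kᵢ = 2.058 > 1, so g(0) = 0.442 > 0 and g(1) = -1.058 < 0.
Newton iteration, V/F⁰ = 0.61:
  V/F = 0.610: g = -0.3599, g' = -1.108 → V/F = 0.285
  V/F = 0.285: g = -0.0184, g' = -1.138 → V/F = 0.269
Converged at V/F = 0.269.
Compositions from xᵢ = zᵢ/(1+V/F(Kᵢ−1)), yᵢ = Kᵢxᵢ:
  A: x = 0.189, y = 0.688
  B: x = 0.428, y = 0.217
  C: x = 0.384, y = 0.095

y_A = 0.688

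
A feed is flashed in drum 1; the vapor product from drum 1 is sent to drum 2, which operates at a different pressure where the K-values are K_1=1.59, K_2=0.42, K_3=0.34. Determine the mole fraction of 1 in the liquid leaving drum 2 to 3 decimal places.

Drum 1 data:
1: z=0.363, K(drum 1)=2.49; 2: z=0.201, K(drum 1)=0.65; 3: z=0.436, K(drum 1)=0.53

x_1 (drum 2) = 0.517

Drum 1:
Rachford–Rice: g(ψ₁) = Σ zᵢ(Kᵢ−1)/(1+ψ₁(Kᵢ−1)) = 0.
g(0) = ΣzᵢKᵢ − 1 = 0.266 and g(1) = 1 − Σzᵢ/Kᵢ = -0.278, so a root lies in (0, 1).
Newton–Raphson from ψ₁ = 0.61:
  ψ₁ = 0.610: g = -0.0934, g' = -0.450 → ψ₁ = 0.403
  ψ₁ = 0.403: g = 0.0034, g' = -0.495 → ψ₁ = 0.410
Converged at ψ₁ = 0.410.
Drum-1 compositions:
  1: x = 0.225, y = 0.561
  2: x = 0.235, y = 0.153
  3: x = 0.540, y = 0.286
Drum-2 feed = drum-1 vapor: z₂ = (0.5613, 0.1525, 0.2862).
Drum 2:
Let ψ₂ = V/F and solve Σ zᵢ(Kᵢ−1)/(1+ψ₂(Kᵢ−1)) = 0.
Check two-phase: ΣzᵢKᵢ = 1.054 > 1 and Σzᵢ/Kᵢ = 1.558 > 1, so g(0) = 0.054 > 0 and g(1) = -0.558 < 0.
Iterate (Newton) starting at ψ₂ = 0.33:
  ψ₂ = 0.330: g = -0.0736, g' = -0.419 → ψ₂ = 0.154
  ψ₂ = 0.154: g = -0.0039, g' = -0.381 → ψ₂ = 0.144
Converged at ψ₂ = 0.144.
  1: x = 0.517, y = 0.823
  2: x = 0.166, y = 0.070
  3: x = 0.316, y = 0.108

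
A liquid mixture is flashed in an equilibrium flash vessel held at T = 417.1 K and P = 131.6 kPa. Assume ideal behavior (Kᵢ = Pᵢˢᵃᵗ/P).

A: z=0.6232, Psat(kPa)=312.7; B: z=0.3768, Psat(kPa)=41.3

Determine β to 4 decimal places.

β = 0.6344

Raoult's law: Kᵢ = Pᵢˢᵃᵗ/P = Pᵢˢᵃᵗ/131.6.
  K_A = 312.7/131.6 = 2.376140, K_B = 41.3/131.6 = 0.313830
Newton–Raphson from β = 0.5:
  β = 0.5000: g = 0.11446, g' = -0.8253 → β = 0.6387
  β = 0.6387: g = -0.00382, g' = -0.8965 → β = 0.6344
Converged at β = 0.6344.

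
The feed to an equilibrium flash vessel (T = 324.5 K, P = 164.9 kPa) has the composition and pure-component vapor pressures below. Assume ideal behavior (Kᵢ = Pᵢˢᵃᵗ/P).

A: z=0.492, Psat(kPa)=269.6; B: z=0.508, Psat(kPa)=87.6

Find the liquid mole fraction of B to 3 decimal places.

x_B = 0.575

Raoult's law: Kᵢ = Pᵢˢᵃᵗ/P = Pᵢˢᵃᵗ/164.9.
  K_A = 269.6/164.9 = 1.63493, K_B = 87.6/164.9 = 0.53123
Rachford–Rice: g(V/F) = Σ zᵢ(Kᵢ−1)/(1+V/F(Kᵢ−1)) = 0.
g(0) = ΣzᵢKᵢ − 1 = 0.074 and g(1) = 1 − Σzᵢ/Kᵢ = -0.257, so a root lies in (0, 1).
Newton–Raphson from V/F = 0.43:
  V/F = 0.430: g = -0.0529, g' = -0.297 → V/F = 0.252
  V/F = 0.252: g = -0.0008, g' = -0.291 → V/F = 0.249
Converged at V/F = 0.249.
Compositions from xᵢ = zᵢ/(1+V/F(Kᵢ−1)), yᵢ = Kᵢxᵢ:
  A: x = 0.425, y = 0.694
  B: x = 0.575, y = 0.306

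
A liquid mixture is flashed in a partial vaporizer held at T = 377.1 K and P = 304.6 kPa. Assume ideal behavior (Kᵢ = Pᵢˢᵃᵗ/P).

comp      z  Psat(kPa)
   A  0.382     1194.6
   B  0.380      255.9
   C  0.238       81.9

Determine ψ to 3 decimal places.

Raoult's law: Kᵢ = Pᵢˢᵃᵗ/P = Pᵢˢᵃᵗ/304.6.
  K_A = 1194.6/304.6 = 3.92186, K_B = 255.9/304.6 = 0.84012, K_C = 81.9/304.6 = 0.26888
Material balance + equilibrium reduce to Σ zᵢ(Kᵢ−1)/(1+ψ(Kᵢ−1)) = 0.
g(0) = ΣzᵢKᵢ − 1 = 0.881 and g(1) = 1 − Σzᵢ/Kᵢ = -0.435, so a root lies in (0, 1).
Newton iteration, ψ⁰ = 0.35:
  ψ = 0.350: g = 0.2536, g' = -1.038 → ψ = 0.594
  ψ = 0.594: g = 0.0330, g' = -0.845 → ψ = 0.633
Converged at ψ = 0.633.

ψ = 0.633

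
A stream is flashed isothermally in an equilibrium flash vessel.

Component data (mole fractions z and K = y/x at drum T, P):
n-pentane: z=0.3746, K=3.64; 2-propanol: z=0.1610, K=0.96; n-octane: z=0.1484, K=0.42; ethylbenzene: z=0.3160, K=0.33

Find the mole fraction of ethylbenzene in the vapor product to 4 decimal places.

Let β = V/F and solve Σ zᵢ(Kᵢ−1)/(1+β(Kᵢ−1)) = 0.
Feasibility: ΣzᵢKᵢ = 1.6847, Σzᵢ/Kᵢ = 1.5815 — both > 1, two phases present.
Newton–Raphson from β = 0.5:
  β = 0.5000: g = -0.01991, g' = -0.9051 → β = 0.4780
  β = 0.4780: g = 0.00008, g' = -0.9131 → β = 0.4781
Converged at β = 0.4781.
Compositions from xᵢ = zᵢ/(1+β(Kᵢ−1)), yᵢ = Kᵢxᵢ:
  n-pentane: x = 0.1656, y = 0.6028
  2-propanol: x = 0.1641, y = 0.1576
  n-octane: x = 0.2053, y = 0.0862
  ethylbenzene: x = 0.4649, y = 0.1534

y_ethylbenzene = 0.1534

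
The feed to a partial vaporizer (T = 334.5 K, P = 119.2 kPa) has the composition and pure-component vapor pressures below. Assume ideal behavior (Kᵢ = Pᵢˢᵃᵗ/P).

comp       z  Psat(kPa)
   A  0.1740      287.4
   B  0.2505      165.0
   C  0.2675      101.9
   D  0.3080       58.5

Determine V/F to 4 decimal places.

Raoult's law: Kᵢ = Pᵢˢᵃᵗ/P = Pᵢˢᵃᵗ/119.2.
  K_A = 287.4/119.2 = 2.411074, K_B = 165.0/119.2 = 1.384228, K_C = 101.9/119.2 = 0.854866, K_D = 58.5/119.2 = 0.490772
Rachford–Rice: g(V/F) = Σ zᵢ(Kᵢ−1)/(1+V/F(Kᵢ−1)) = 0.
Check two-phase: ΣzᵢKᵢ = 1.1461 > 1 and Σzᵢ/Kᵢ = 1.1936 > 1, so g(0) = 0.1461 > 0 and g(1) = -0.1936 < 0.
Newton–Raphson from V/F = 0.47:
  V/F = 0.4700: g = -0.01871, g' = -0.2963 → V/F = 0.4069
  V/F = 0.4069: g = 0.00013, g' = -0.3009 → V/F = 0.4073
Converged at V/F = 0.4073.

V/F = 0.4073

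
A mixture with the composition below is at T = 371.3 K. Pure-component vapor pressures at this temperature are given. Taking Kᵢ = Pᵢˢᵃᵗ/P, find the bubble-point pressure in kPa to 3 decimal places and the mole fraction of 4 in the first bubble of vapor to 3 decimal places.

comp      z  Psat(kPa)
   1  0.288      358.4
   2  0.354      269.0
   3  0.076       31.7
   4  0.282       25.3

Pbub = 207.989 kPa, y_4 = 0.034

At the bubble point ψ → 0, so ΣzᵢKᵢ = 1 with Kᵢ = Pᵢˢᵃᵗ/P ⇒ P = ΣzᵢPᵢˢᵃᵗ.
P = 0.288·358.4 + 0.354·269.0 + 0.076·31.7 + 0.282·25.3 = 207.989 kPa
yᵢ = zᵢPᵢˢᵃᵗ/P ⇒ y_4 = 0.282·25.3/207.989 = 0.034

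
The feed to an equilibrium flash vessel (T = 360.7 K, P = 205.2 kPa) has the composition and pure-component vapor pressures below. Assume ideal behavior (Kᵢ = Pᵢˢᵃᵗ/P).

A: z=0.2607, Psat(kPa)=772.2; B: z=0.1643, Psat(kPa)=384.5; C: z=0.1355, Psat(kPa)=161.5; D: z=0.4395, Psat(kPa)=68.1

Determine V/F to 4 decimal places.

Raoult's law: Kᵢ = Pᵢˢᵃᵗ/P = Pᵢˢᵃᵗ/205.2.
  K_A = 772.2/205.2 = 3.763158, K_B = 384.5/205.2 = 1.873782, K_C = 161.5/205.2 = 0.787037, K_D = 68.1/205.2 = 0.331871
Rachford–Rice: g(V/F) = Σ zᵢ(Kᵢ−1)/(1+V/F(Kᵢ−1)) = 0.
g(0) = ΣzᵢKᵢ − 1 = 0.5414 and g(1) = 1 − Σzᵢ/Kᵢ = -0.6534, so a root lies in (0, 1).
Iterate (Newton) starting at V/F = 0.68:
  V/F = 0.6800: g = -0.23160, g' = -0.9568 → V/F = 0.4379
  V/F = 0.4379: g = -0.01716, g' = -0.8726 → V/F = 0.4183
  V/F = 0.4183: g = 0.00008, g' = -0.8809 → V/F = 0.4184
Converged at V/F = 0.4184.

V/F = 0.4184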